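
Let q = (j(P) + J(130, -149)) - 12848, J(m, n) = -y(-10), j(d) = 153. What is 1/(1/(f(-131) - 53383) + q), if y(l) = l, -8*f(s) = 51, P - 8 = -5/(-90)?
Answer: -427115/5417953783 ≈ -7.8833e-5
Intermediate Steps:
P = 145/18 (P = 8 - 5/(-90) = 8 - 5*(-1/90) = 8 + 1/18 = 145/18 ≈ 8.0556)
f(s) = -51/8 (f(s) = -1/8*51 = -51/8)
J(m, n) = 10 (J(m, n) = -1*(-10) = 10)
q = -12685 (q = (153 + 10) - 12848 = 163 - 12848 = -12685)
1/(1/(f(-131) - 53383) + q) = 1/(1/(-51/8 - 53383) - 12685) = 1/(1/(-427115/8) - 12685) = 1/(-8/427115 - 12685) = 1/(-5417953783/427115) = -427115/5417953783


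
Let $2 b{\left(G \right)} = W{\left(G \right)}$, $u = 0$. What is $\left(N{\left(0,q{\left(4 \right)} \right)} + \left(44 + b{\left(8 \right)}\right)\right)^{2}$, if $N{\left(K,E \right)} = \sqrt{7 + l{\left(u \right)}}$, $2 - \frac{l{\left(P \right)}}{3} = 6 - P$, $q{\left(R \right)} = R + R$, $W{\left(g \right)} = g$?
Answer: $\left(48 + i \sqrt{5}\right)^{2} \approx 2299.0 + 214.66 i$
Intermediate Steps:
$b{\left(G \right)} = \frac{G}{2}$
$q{\left(R \right)} = 2 R$
$l{\left(P \right)} = -12 + 3 P$ ($l{\left(P \right)} = 6 - 3 \left(6 - P\right) = 6 + \left(-18 + 3 P\right) = -12 + 3 P$)
$N{\left(K,E \right)} = i \sqrt{5}$ ($N{\left(K,E \right)} = \sqrt{7 + \left(-12 + 3 \cdot 0\right)} = \sqrt{7 + \left(-12 + 0\right)} = \sqrt{7 - 12} = \sqrt{-5} = i \sqrt{5}$)
$\left(N{\left(0,q{\left(4 \right)} \right)} + \left(44 + b{\left(8 \right)}\right)\right)^{2} = \left(i \sqrt{5} + \left(44 + \frac{1}{2} \cdot 8\right)\right)^{2} = \left(i \sqrt{5} + \left(44 + 4\right)\right)^{2} = \left(i \sqrt{5} + 48\right)^{2} = \left(48 + i \sqrt{5}\right)^{2}$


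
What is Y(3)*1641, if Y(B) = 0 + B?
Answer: 4923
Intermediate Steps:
Y(B) = B
Y(3)*1641 = 3*1641 = 4923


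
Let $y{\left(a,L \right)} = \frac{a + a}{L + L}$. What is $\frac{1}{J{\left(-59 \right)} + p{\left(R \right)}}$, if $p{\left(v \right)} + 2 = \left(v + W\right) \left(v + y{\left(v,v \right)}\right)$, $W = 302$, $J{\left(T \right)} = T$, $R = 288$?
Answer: $\frac{1}{170449} \approx 5.8669 \cdot 10^{-6}$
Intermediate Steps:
$y{\left(a,L \right)} = \frac{a}{L}$ ($y{\left(a,L \right)} = \frac{2 a}{2 L} = 2 a \frac{1}{2 L} = \frac{a}{L}$)
$p{\left(v \right)} = -2 + \left(1 + v\right) \left(302 + v\right)$ ($p{\left(v \right)} = -2 + \left(v + 302\right) \left(v + \frac{v}{v}\right) = -2 + \left(302 + v\right) \left(v + 1\right) = -2 + \left(302 + v\right) \left(1 + v\right) = -2 + \left(1 + v\right) \left(302 + v\right)$)
$\frac{1}{J{\left(-59 \right)} + p{\left(R \right)}} = \frac{1}{-59 + \left(300 + 288^{2} + 303 \cdot 288\right)} = \frac{1}{-59 + \left(300 + 82944 + 87264\right)} = \frac{1}{-59 + 170508} = \frac{1}{170449}$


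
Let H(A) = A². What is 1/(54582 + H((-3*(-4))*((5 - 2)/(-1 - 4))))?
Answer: 25/1365846 ≈ 1.8304e-5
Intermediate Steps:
1/(54582 + H((-3*(-4))*((5 - 2)/(-1 - 4)))) = 1/(54582 + ((-3*(-4))*((5 - 2)/(-1 - 4)))²) = 1/(54582 + (12*(3/(-5)))²) = 1/(54582 + (12*(3*(-⅕)))²) = 1/(54582 + (12*(-⅗))²) = 1/(54582 + (-36/5)²) = 1/(54582 + 1296/25) = 1/(1365846/25) = 25/1365846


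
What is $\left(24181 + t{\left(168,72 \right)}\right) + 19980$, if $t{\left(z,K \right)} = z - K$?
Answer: $44257$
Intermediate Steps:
$\left(24181 + t{\left(168,72 \right)}\right) + 19980 = \left(24181 + \left(168 - 72\right)\right) + 19980 = \left(24181 + 96\right) + 19980 = 24277 + 19980 = 44257$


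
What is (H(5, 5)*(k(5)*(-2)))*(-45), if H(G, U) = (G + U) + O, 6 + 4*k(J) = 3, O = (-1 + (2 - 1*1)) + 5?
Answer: -2025/2 ≈ -1012.5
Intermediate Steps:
O = 5 (O = (-1 + (2 - 1)) + 5 = (-1 + 1) + 5 = 0 + 5 = 5)
k(J) = -3/4 (k(J) = -3/2 + (1/4)*3 = -3/2 + 3/4 = -3/4)
H(G, U) = 5 + G + U (H(G, U) = (G + U) + 5 = 5 + G + U)
(H(5, 5)*(k(5)*(-2)))*(-45) = ((5 + 5 + 5)*(-3/4*(-2)))*(-45) = (15*(3/2))*(-45) = (45/2)*(-45) = -2025/2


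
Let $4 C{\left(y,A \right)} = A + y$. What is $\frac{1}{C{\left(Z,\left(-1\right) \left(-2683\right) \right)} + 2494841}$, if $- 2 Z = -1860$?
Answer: $\frac{4}{9982977} \approx 4.0068 \cdot 10^{-7}$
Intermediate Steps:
$Z = 930$ ($Z = \left(- \frac{1}{2}\right) \left(-1860\right) = 930$)
$C{\left(y,A \right)} = \frac{A}{4} + \frac{y}{4}$ ($C{\left(y,A \right)} = \frac{A + y}{4} = \frac{A}{4} + \frac{y}{4}$)
$\frac{1}{C{\left(Z,\left(-1\right) \left(-2683\right) \right)} + 2494841} = \frac{1}{\left(\frac{\left(-1\right) \left(-2683\right)}{4} + \frac{1}{4} \cdot 930\right) + 2494841} = \frac{1}{\left(\frac{1}{4} \cdot 2683 + \frac{465}{2}\right) + 2494841} = \frac{1}{\left(\frac{2683}{4} + \frac{465}{2}\right) + 2494841} = \frac{1}{\frac{3613}{4} + 2494841} = \frac{1}{\frac{9982977}{4}} = \frac{4}{9982977}$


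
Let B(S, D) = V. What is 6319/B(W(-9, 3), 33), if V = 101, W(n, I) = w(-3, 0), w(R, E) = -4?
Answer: 6319/101 ≈ 62.564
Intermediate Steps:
W(n, I) = -4
B(S, D) = 101
6319/B(W(-9, 3), 33) = 6319/101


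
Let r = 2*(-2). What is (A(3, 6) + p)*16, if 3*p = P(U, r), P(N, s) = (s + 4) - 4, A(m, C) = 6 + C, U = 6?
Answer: 512/3 ≈ 170.67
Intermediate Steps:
r = -4
P(N, s) = s (P(N, s) = (4 + s) - 4 = s)
p = -4/3 (p = (⅓)*(-4) = -4/3 ≈ -1.3333)
(A(3, 6) + p)*16 = ((6 + 6) - 4/3)*16 = (12 - 4/3)*16 = (32/3)*16 = 512/3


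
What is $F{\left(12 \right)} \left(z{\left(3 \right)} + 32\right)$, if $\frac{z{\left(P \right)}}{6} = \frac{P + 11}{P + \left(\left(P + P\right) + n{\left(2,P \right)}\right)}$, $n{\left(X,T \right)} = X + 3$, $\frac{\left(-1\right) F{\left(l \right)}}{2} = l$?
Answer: $-912$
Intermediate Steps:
$F{\left(l \right)} = - 2 l$
$n{\left(X,T \right)} = 3 + X$
$z{\left(P \right)} = \frac{6 \left(11 + P\right)}{5 + 3 P}$ ($z{\left(P \right)} = 6 \frac{P + 11}{P + \left(\left(P + P\right) + \left(3 + 2\right)\right)} = 6 \frac{11 + P}{P + \left(2 P + 5\right)} = 6 \frac{11 + P}{P + \left(5 + 2 P\right)} = 6 \frac{11 + P}{5 + 3 P} = \frac{6 \left(11 + P\right)}{5 + 3 P}$)
$F{\left(12 \right)} \left(z{\left(3 \right)} + 32\right) = \left(-2\right) 12 \left(\frac{6 \left(11 + 3\right)}{5 + 3 \cdot 3} + 32\right) = - 24 \left(6 \frac{1}{5 + 9} \cdot 14 + 32\right) = - 24 \left(6 \cdot \frac{1}{14} \cdot 14 + 32\right) = - 24 \left(6 + 32\right) = \left(-24\right) 38 = -912$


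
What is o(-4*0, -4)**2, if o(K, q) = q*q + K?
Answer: 256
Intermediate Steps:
o(K, q) = K + q**2 (o(K, q) = q**2 + K = K + q**2)
o(-4*0, -4)**2 = (-4*0 + (-4)**2)**2 = (0 + 16)**2 = 16**2 = 256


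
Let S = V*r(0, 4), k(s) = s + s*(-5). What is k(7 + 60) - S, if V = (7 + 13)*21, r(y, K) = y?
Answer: -268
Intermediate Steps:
V = 420 (V = 20*21 = 420)
k(s) = -4*s (k(s) = s - 5*s = -4*s)
S = 0 (S = 420*0 = 0)
k(7 + 60) - S = -4*(7 + 60) - 1*0 = -4*67 + 0 = -268 + 0 = -268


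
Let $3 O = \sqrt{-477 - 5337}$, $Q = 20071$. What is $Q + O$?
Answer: $20071 + i \sqrt{646} \approx 20071.0 + 25.417 i$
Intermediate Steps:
$O = i \sqrt{646}$ ($O = \frac{\sqrt{-477 - 5337}}{3} = \frac{\sqrt{-5814}}{3} = \frac{3 i \sqrt{646}}{3} = i \sqrt{646} \approx 25.417 i$)
$Q + O = 20071 + i \sqrt{646}$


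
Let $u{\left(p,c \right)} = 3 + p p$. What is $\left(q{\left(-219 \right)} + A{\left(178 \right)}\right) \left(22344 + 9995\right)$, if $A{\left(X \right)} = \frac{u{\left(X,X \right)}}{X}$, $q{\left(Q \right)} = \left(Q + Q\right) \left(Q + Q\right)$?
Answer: $\frac{1105344400541}{178} \approx 6.2098 \cdot 10^{9}$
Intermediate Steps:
$u{\left(p,c \right)} = 3 + p^{2}$
$q{\left(Q \right)} = 4 Q^{2}$ ($q{\left(Q \right)} = 2 Q 2 Q = 4 Q^{2}$)
$A{\left(X \right)} = \frac{3 + X^{2}}{X}$
$\left(q{\left(-219 \right)} + A{\left(178 \right)}\right) \left(22344 + 9995\right) = \left(4 \left(-219\right)^{2} + \left(178 + \frac{3}{178}\right)\right) \left(22344 + 9995\right) = \left(4 \cdot 47961 + \left(178 + 3 \cdot \frac{1}{178}\right)\right) 32339 = \left(191844 + \left(178 + \frac{3}{178}\right)\right) 32339 = \left(191844 + \frac{31687}{178}\right) 32339 = \frac{34179919}{178} \cdot 32339 = \frac{1105344400541}{178}$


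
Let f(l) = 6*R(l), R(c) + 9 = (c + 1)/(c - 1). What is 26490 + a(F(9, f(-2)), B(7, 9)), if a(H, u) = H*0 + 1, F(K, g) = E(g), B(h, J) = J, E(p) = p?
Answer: 26491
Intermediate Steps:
R(c) = -9 + (1 + c)/(-1 + c) (R(c) = -9 + (c + 1)/(c - 1) = -9 + (1 + c)/(-1 + c))
f(l) = 12*(5 - 4*l)/(-1 + l) (f(l) = 6*(2*(5 - 4*l)/(-1 + l)) = 12*(5 - 4*l)/(-1 + l))
F(K, g) = g
a(H, u) = 1 (a(H, u) = 0 + 1 = 1)
26490 + a(F(9, f(-2)), B(7, 9)) = 26490 + 1 = 26491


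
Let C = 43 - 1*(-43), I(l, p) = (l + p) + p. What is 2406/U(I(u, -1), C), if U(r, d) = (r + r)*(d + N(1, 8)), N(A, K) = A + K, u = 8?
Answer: 401/190 ≈ 2.1105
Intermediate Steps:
I(l, p) = l + 2*p
C = 86 (C = 43 + 43 = 86)
U(r, d) = 2*r*(9 + d) (U(r, d) = (r + r)*(d + (1 + 8)) = (2*r)*(d + 9) = (2*r)*(9 + d) = 2*r*(9 + d))
2406/U(I(u, -1), C) = 2406/((2*(8 + 2*(-1))*(9 + 86))) = 2406/((2*(8 - 2)*95)) = 2406/((2*6*95)) = 2406/1140 = 2406*(1/1140) = 401/190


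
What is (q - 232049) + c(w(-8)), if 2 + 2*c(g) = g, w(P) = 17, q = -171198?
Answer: -806479/2 ≈ -4.0324e+5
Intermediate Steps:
c(g) = -1 + g/2
(q - 232049) + c(w(-8)) = (-171198 - 232049) + (-1 + (1/2)*17) = -403247 + (-1 + 17/2) = -403247 + 15/2 = -806479/2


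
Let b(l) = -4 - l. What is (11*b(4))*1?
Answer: -88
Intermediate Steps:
(11*b(4))*1 = (11*(-4 - 1*4))*1 = (11*(-4 - 4))*1 = (11*(-8))*1 = -88*1 = -88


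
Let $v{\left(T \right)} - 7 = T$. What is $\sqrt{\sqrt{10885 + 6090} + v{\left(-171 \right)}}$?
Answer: $\sqrt{-164 + 5 \sqrt{679}} \approx 5.8062 i$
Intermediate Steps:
$v{\left(T \right)} = 7 + T$
$\sqrt{\sqrt{10885 + 6090} + v{\left(-171 \right)}} = \sqrt{\sqrt{10885 + 6090} + \left(7 - 171\right)} = \sqrt{\sqrt{16975} - 164} = \sqrt{5 \sqrt{679} - 164} = \sqrt{-164 + 5 \sqrt{679}}$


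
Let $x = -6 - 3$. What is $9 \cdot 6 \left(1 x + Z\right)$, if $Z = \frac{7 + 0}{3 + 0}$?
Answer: $-360$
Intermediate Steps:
$x = -9$ ($x = -6 - 3 = -9$)
$Z = \frac{7}{3} \approx 2.3333$
$9 \cdot 6 \left(1 x + Z\right) = 9 \cdot 6 \left(1 \left(-9\right) + \frac{7}{3}\right) = 54 \left(-9 + \frac{7}{3}\right) = 54 \left(- \frac{20}{3}\right) = -360$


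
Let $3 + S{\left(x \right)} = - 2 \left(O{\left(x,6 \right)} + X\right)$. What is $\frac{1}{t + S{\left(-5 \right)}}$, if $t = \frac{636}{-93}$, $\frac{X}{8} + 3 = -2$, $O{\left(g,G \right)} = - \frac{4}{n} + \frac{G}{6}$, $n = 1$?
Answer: $\frac{31}{2361} \approx 0.01313$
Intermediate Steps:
$O{\left(g,G \right)} = -4 + \frac{G}{6}$ ($O{\left(g,G \right)} = - \frac{4}{1} + \frac{G}{6} = \left(-4\right) 1 + G \frac{1}{6} = -4 + \frac{G}{6}$)
$X = -40$ ($X = -24 + 8 \left(-2\right) = -24 - 16 = -40$)
$S{\left(x \right)} = 83$ ($S{\left(x \right)} = -3 - 2 \left(\left(-4 + \frac{1}{6} \cdot 6\right) - 40\right) = -3 - 2 \left(\left(-4 + 1\right) - 40\right) = -3 - 2 \left(-3 - 40\right) = -3 - -86 = -3 + 86 = 83$)
$t = - \frac{212}{31}$ ($t = 636 \left(- \frac{1}{93}\right) = - \frac{212}{31} \approx -6.8387$)
$\frac{1}{t + S{\left(-5 \right)}} = \frac{1}{- \frac{212}{31} + 83} = \frac{1}{\frac{2361}{31}} = \frac{31}{2361}$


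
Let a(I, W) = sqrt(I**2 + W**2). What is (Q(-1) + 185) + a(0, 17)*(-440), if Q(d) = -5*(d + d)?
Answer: -7285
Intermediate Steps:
Q(d) = -10*d
(Q(-1) + 185) + a(0, 17)*(-440) = (-10*(-1) + 185) + sqrt(0**2 + 17**2)*(-440) = (10 + 185) + sqrt(0 + 289)*(-440) = 195 + sqrt(289)*(-440) = 195 + 17*(-440) = 195 - 7480 = -7285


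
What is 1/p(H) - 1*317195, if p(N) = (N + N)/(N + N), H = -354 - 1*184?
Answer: -317194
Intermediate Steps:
H = -538 (H = -354 - 184 = -538)
p(N) = 1 (p(N) = (2*N)/((2*N)) = (2*N)*(1/(2*N)) = 1)
1/p(H) - 1*317195 = 1/1 - 1*317195 = 1 - 317195 = -317194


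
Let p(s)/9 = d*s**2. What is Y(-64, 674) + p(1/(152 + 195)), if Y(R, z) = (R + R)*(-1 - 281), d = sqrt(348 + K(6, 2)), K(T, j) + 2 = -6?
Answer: 36096 + 18*sqrt(85)/120409 ≈ 36096.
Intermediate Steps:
K(T, j) = -8 (K(T, j) = -2 - 6 = -8)
d = 2*sqrt(85) (d = sqrt(348 - 8) = sqrt(340) = 2*sqrt(85) ≈ 18.439)
p(s) = 18*sqrt(85)*s**2 (p(s) = 9*((2*sqrt(85))*s**2) = 9*(2*sqrt(85)*s**2) = 18*sqrt(85)*s**2)
Y(R, z) = -564*R (Y(R, z) = (2*R)*(-282) = -564*R)
Y(-64, 674) + p(1/(152 + 195)) = -564*(-64) + 18*sqrt(85)*(1/(152 + 195))**2 = 36096 + 18*sqrt(85)*(1/347)**2 = 36096 + 18*sqrt(85)*(1/120409) = 36096 + 18*sqrt(85)/120409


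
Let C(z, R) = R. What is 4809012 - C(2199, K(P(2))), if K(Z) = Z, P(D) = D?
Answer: 4809010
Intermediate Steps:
4809012 - C(2199, K(P(2))) = 4809012 - 1*2 = 4809012 - 2 = 4809010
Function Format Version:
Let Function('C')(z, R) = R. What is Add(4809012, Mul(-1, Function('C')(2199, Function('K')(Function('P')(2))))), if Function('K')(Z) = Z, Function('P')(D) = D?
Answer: 4809010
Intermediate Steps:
Add(4809012, Mul(-1, Function('C')(2199, Function('K')(Function('P')(2))))) = Add(4809012, Mul(-1, 2)) = Add(4809012, -2) = 4809010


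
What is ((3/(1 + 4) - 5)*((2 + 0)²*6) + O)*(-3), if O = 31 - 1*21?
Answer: 1434/5 ≈ 286.80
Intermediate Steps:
O = 10 (O = 31 - 21 = 10)
((3/(1 + 4) - 5)*((2 + 0)²*6) + O)*(-3) = ((3/(1 + 4) - 5)*((2 + 0)²*6) + 10)*(-3) = ((3/5 - 5)*(2²*6) + 10)*(-3) = ((3*(⅕) - 5)*(4*6) + 10)*(-3) = ((⅗ - 5)*24 + 10)*(-3) = (-22/5*24 + 10)*(-3) = (-528/5 + 10)*(-3) = -478/5*(-3) = 1434/5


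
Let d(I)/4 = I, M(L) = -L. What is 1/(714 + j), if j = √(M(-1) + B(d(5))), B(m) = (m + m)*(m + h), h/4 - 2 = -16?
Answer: 714/511235 - I*√1439/511235 ≈ 0.0013966 - 7.4201e-5*I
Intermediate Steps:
h = -56 (h = 8 + 4*(-16) = 8 - 64 = -56)
d(I) = 4*I
B(m) = 2*m*(-56 + m) (B(m) = (m + m)*(m - 56) = (2*m)*(-56 + m) = 2*m*(-56 + m))
j = I*√1439 (j = √(-1*(-1) + 2*(4*5)*(-56 + 4*5)) = √(1 + 2*20*(-56 + 20)) = √(1 + 2*20*(-36)) = √(1 - 1440) = √(-1439) = I*√1439 ≈ 37.934*I)
1/(714 + j) = 1/(714 + I*√1439)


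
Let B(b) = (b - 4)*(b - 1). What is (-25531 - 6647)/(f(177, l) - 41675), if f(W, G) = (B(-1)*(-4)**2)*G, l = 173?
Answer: 10726/4665 ≈ 2.2992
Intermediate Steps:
B(b) = (-1 + b)*(-4 + b) (B(b) = (-4 + b)*(-1 + b) = (-1 + b)*(-4 + b))
f(W, G) = 160*G (f(W, G) = ((4 + (-1)**2 - 5*(-1))*(-4)**2)*G = ((4 + 1 + 5)*16)*G = (10*16)*G = 160*G)
(-25531 - 6647)/(f(177, l) - 41675) = (-25531 - 6647)/(160*173 - 41675) = -32178/(27680 - 41675) = -32178/(-13995) = -32178*(-1/13995) = 10726/4665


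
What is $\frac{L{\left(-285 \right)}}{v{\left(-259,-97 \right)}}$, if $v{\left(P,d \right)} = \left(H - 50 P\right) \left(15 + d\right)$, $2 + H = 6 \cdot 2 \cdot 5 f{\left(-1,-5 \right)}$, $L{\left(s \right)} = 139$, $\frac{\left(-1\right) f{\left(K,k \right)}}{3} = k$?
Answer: $- \frac{139}{1135536} \approx -0.00012241$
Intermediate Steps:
$f{\left(K,k \right)} = - 3 k$
$H = 898$ ($H = -2 + 6 \cdot 2 \cdot 5 \left(\left(-3\right) \left(-5\right)\right) = -2 + 12 \cdot 5 \cdot 15 = -2 + 12 \cdot 75 = -2 + 900 = 898$)
$v{\left(P,d \right)} = \left(15 + d\right) \left(898 - 50 P\right)$ ($v{\left(P,d \right)} = \left(898 - 50 P\right) \left(15 + d\right) = \left(15 + d\right) \left(898 - 50 P\right)$)
$\frac{L{\left(-285 \right)}}{v{\left(-259,-97 \right)}} = \frac{139}{13470 - -194250 + 898 \left(-97\right) - \left(-12950\right) \left(-97\right)} = \frac{139}{13470 + 194250 - 87106 - 1256150} = \frac{139}{-1135536} = 139 \left(- \frac{1}{1135536}\right) = - \frac{139}{1135536}$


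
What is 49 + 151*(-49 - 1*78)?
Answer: -19128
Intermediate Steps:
49 + 151*(-49 - 1*78) = 49 + 151*(-49 - 78) = 49 + 151*(-127) = 49 - 19177 = -19128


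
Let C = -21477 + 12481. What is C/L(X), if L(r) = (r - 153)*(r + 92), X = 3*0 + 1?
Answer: 2249/3534 ≈ 0.63639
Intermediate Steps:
X = 1 (X = 0 + 1 = 1)
L(r) = (-153 + r)*(92 + r)
C = -8996
C/L(X) = -8996/(-14076 + 1**2 - 61*1) = -8996/(-14076 + 1 - 61) = -8996/(-14136) = -8996*(-1/14136) = 2249/3534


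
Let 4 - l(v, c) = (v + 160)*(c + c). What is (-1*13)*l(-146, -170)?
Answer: -61932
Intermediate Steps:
l(v, c) = 4 - 2*c*(160 + v) (l(v, c) = 4 - (v + 160)*(c + c) = 4 - (160 + v)*2*c = 4 - 2*c*(160 + v))
(-1*13)*l(-146, -170) = (-1*13)*(4 - 320*(-170) - 2*(-170)*(-146)) = -13*(4 + 54400 - 49640) = -13*4764 = -61932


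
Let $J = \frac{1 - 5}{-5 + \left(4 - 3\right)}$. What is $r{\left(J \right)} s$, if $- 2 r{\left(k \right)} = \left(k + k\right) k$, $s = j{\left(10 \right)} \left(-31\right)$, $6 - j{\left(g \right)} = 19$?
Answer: $-403$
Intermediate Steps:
$j{\left(g \right)} = -13$ ($j{\left(g \right)} = 6 - 19 = -13$)
$J = 1$ ($J = - \frac{4}{-5 + \left(4 - 3\right)} = - \frac{4}{-5 + 1} = - \frac{4}{-4} = \left(-4\right) \left(- \frac{1}{4}\right) = 1$)
$s = 403$ ($s = \left(-13\right) \left(-31\right) = 403$)
$r{\left(k \right)} = - k^{2}$ ($r{\left(k \right)} = - \frac{\left(k + k\right) k}{2} = - \frac{2 k k}{2} = - \frac{2 k^{2}}{2} = - k^{2}$)
$r{\left(J \right)} s = - 1^{2} \cdot 403 = \left(-1\right) 1 \cdot 403 = \left(-1\right) 403 = -403$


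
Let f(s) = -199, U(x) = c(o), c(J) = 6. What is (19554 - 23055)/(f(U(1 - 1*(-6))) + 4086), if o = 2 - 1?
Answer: -3501/3887 ≈ -0.90069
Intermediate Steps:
o = 1
U(x) = 6
(19554 - 23055)/(f(U(1 - 1*(-6))) + 4086) = (19554 - 23055)/(-199 + 4086) = -3501/3887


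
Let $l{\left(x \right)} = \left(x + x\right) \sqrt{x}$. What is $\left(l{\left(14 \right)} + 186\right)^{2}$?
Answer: $45572 + 10416 \sqrt{14} \approx 84545.0$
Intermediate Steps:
$l{\left(x \right)} = 2 x^{\frac{3}{2}}$ ($l{\left(x \right)} = 2 x \sqrt{x} = 2 x^{\frac{3}{2}}$)
$\left(l{\left(14 \right)} + 186\right)^{2} = \left(2 \cdot 14^{\frac{3}{2}} + 186\right)^{2} = \left(2 \cdot 14 \sqrt{14} + 186\right)^{2} = \left(28 \sqrt{14} + 186\right)^{2} = \left(186 + 28 \sqrt{14}\right)^{2}$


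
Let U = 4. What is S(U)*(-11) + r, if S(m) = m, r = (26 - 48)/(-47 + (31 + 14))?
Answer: -33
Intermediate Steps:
r = 11 (r = -22/(-47 + 45) = -22/(-2) = -22*(-½) = 11)
S(U)*(-11) + r = 4*(-11) + 11 = -44 + 11 = -33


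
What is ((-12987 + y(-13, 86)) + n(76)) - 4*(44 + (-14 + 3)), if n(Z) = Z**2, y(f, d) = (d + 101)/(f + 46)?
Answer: -22012/3 ≈ -7337.3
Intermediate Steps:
y(f, d) = (101 + d)/(46 + f)
((-12987 + y(-13, 86)) + n(76)) - 4*(44 + (-14 + 3)) = ((-12987 + (101 + 86)/(46 - 13)) + 76**2) - 4*(44 + (-14 + 3)) = ((-12987 + 187/33) + 5776) - 4*(44 - 11) = ((-12987 + (1/33)*187) + 5776) - 4*33 = ((-12987 + 17/3) + 5776) - 132 = (-38944/3 + 5776) - 132 = -21616/3 - 132 = -22012/3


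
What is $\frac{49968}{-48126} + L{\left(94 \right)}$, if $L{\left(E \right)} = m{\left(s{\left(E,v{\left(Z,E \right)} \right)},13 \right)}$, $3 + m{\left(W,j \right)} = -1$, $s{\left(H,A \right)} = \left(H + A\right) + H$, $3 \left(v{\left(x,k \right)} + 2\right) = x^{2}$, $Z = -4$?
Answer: $- \frac{40412}{8021} \approx -5.0383$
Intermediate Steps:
$v{\left(x,k \right)} = -2 + \frac{x^{2}}{3}$
$s{\left(H,A \right)} = A + 2 H$ ($s{\left(H,A \right)} = \left(A + H\right) + H = A + 2 H$)
$m{\left(W,j \right)} = -4$ ($m{\left(W,j \right)} = -3 - 1 = -4$)
$L{\left(E \right)} = -4$
$\frac{49968}{-48126} + L{\left(94 \right)} = \frac{49968}{-48126} - 4 = 49968 \left(- \frac{1}{48126}\right) - 4 = - \frac{8328}{8021} - 4 = - \frac{40412}{8021}$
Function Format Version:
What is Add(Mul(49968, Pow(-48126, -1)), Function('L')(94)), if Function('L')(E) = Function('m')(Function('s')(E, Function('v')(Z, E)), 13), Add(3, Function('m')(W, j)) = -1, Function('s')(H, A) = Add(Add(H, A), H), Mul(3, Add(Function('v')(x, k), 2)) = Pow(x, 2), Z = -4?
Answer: Rational(-40412, 8021) ≈ -5.0383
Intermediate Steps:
Function('v')(x, k) = Add(-2, Mul(Rational(1, 3), Pow(x, 2)))
Function('s')(H, A) = Add(A, Mul(2, H)) (Function('s')(H, A) = Add(Add(A, H), H) = Add(A, Mul(2, H)))
Function('m')(W, j) = -4 (Function('m')(W, j) = Add(-3, -1) = -4)
Function('L')(E) = -4
Add(Mul(49968, Pow(-48126, -1)), Function('L')(94)) = Add(Mul(49968, Pow(-48126, -1)), -4) = Add(Mul(49968, Rational(-1, 48126)), -4) = Add(Rational(-8328, 8021), -4) = Rational(-40412, 8021)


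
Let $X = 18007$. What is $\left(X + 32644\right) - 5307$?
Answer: $45344$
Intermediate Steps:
$\left(X + 32644\right) - 5307 = \left(18007 + 32644\right) - 5307 = 50651 - 5307 = 45344$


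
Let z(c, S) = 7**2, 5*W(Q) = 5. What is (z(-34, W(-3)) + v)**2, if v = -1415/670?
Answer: 39476089/17956 ≈ 2198.5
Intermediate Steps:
W(Q) = 1 (W(Q) = (1/5)*5 = 1)
z(c, S) = 49
v = -283/134 (v = -1415*1/670 = -283/134 ≈ -2.1119)
(z(-34, W(-3)) + v)**2 = (49 - 283/134)**2 = (6283/134)**2 = 39476089/17956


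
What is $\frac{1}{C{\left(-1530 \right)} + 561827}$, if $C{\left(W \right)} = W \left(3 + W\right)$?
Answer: $\frac{1}{2898137} \approx 3.4505 \cdot 10^{-7}$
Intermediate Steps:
$\frac{1}{C{\left(-1530 \right)} + 561827} = \frac{1}{- 1530 \left(3 - 1530\right) + 561827} = \frac{1}{\left(-1530\right) \left(-1527\right) + 561827} = \frac{1}{2336310 + 561827} = \frac{1}{2898137}$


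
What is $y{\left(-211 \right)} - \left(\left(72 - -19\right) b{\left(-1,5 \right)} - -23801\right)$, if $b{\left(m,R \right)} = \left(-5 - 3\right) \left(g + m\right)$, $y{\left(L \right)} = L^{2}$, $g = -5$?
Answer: $16352$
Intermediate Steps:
$b{\left(m,R \right)} = 40 - 8 m$ ($b{\left(m,R \right)} = \left(-5 - 3\right) \left(-5 + m\right) = - 8 \left(-5 + m\right) = 40 - 8 m$)
$y{\left(-211 \right)} - \left(\left(72 - -19\right) b{\left(-1,5 \right)} - -23801\right) = \left(-211\right)^{2} - \left(\left(72 - -19\right) \left(40 - -8\right) - -23801\right) = 44521 - \left(\left(72 + \left(-2 + 21\right)\right) \left(40 + 8\right) + 23801\right) = 44521 - \left(\left(72 + 19\right) 48 + 23801\right) = 44521 - \left(91 \cdot 48 + 23801\right) = 44521 - \left(4368 + 23801\right) = 44521 - 28169 = 16352$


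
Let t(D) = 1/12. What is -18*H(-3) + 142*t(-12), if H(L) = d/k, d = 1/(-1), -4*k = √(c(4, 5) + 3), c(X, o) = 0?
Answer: 71/6 - 24*√3 ≈ -29.736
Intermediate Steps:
k = -√3/4 (k = -√(0 + 3)/4 = -√3/4 ≈ -0.43301)
d = -1
t(D) = 1/12
H(L) = 4*√3/3 (H(L) = -1/((-√3/4)) = -(-4)*√3/3 = 4*√3/3)
-18*H(-3) + 142*t(-12) = -24*√3 + 142*(1/12) = -24*√3 + 71/6 = 71/6 - 24*√3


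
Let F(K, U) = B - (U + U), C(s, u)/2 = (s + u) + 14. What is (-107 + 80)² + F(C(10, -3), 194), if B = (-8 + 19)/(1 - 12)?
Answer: 340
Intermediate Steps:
C(s, u) = 28 + 2*s + 2*u (C(s, u) = 2*((s + u) + 14) = 2*(14 + s + u) = 28 + 2*s + 2*u)
B = -1 (B = 11/(-11) = 11*(-1/11) = -1)
F(K, U) = -1 - 2*U (F(K, U) = -1 - (U + U) = -1 - 2*U)
(-107 + 80)² + F(C(10, -3), 194) = (-107 + 80)² + (-1 - 2*194) = (-27)² + (-1 - 388) = 729 - 389 = 340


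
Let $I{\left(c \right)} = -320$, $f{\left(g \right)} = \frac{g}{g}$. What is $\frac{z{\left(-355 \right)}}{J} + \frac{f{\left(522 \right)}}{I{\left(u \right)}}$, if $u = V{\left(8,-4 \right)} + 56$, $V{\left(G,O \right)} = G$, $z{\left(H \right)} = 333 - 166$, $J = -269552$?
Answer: $- \frac{20187}{5391040} \approx -0.0037445$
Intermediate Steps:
$f{\left(g \right)} = 1$
$z{\left(H \right)} = 167$
$u = 64$ ($u = 8 + 56 = 64$)
$\frac{z{\left(-355 \right)}}{J} + \frac{f{\left(522 \right)}}{I{\left(u \right)}} = \frac{167}{-269552} + 1 \frac{1}{-320} = 167 \left(- \frac{1}{269552}\right) + 1 \left(- \frac{1}{320}\right) = - \frac{167}{269552} - \frac{1}{320} = - \frac{20187}{5391040}$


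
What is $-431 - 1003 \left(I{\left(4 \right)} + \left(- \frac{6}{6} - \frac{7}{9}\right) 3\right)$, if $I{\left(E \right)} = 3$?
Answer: $\frac{5728}{3} \approx 1909.3$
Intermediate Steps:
$-431 - 1003 \left(I{\left(4 \right)} + \left(- \frac{6}{6} - \frac{7}{9}\right) 3\right) = -431 - 1003 \left(3 + \left(- \frac{6}{6} - \frac{7}{9}\right) 3\right) = -431 - 1003 \left(3 + \left(\left(-6\right) \frac{1}{6} - \frac{7}{9}\right) 3\right) = -431 - 1003 \left(3 + \left(-1 - \frac{7}{9}\right) 3\right) = -431 - 1003 \left(3 - \frac{16}{3}\right) = -431 - - \frac{7021}{3} = -431 + \frac{7021}{3} = \frac{5728}{3}$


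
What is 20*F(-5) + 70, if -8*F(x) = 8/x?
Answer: 74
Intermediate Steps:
F(x) = -1/x
20*F(-5) + 70 = 20*(-1/(-5)) + 70 = 20*(-1*(-⅕)) + 70 = 20*(⅕) + 70 = 4 + 70 = 74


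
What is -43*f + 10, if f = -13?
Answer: 569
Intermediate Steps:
-43*f + 10 = -43*(-13) + 10 = 559 + 10 = 569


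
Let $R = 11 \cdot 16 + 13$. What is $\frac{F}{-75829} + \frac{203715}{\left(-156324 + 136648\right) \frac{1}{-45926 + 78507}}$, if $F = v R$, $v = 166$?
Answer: $- \frac{503295769085859}{1492011404} \approx -3.3733 \cdot 10^{5}$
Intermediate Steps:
$R = 189$ ($R = 176 + 13 = 189$)
$F = 31374$ ($F = 166 \cdot 189 = 31374$)
$\frac{F}{-75829} + \frac{203715}{\left(-156324 + 136648\right) \frac{1}{-45926 + 78507}} = \frac{31374}{-75829} + \frac{203715}{\left(-156324 + 136648\right) \frac{1}{-45926 + 78507}} = 31374 \left(- \frac{1}{75829}\right) + \frac{203715}{\left(-19676\right) \frac{1}{32581}} = - \frac{31374}{75829} + \frac{203715}{\left(-19676\right) \frac{1}{32581}} = - \frac{31374}{75829} + \frac{203715}{- \frac{19676}{32581}} = - \frac{31374}{75829} + 203715 \left(- \frac{32581}{19676}\right) = - \frac{31374}{75829} - \frac{6637238415}{19676} = - \frac{503295769085859}{1492011404}$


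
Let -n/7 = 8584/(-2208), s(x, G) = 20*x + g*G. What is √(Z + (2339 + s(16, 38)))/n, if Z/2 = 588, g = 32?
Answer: 276*√5051/7511 ≈ 2.6116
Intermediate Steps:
s(x, G) = 20*x + 32*G
Z = 1176 (Z = 2*588 = 1176)
n = 7511/276 (n = -60088/(-2208) = -60088*(-1)/2208 = -7*(-1073/276) = 7511/276 ≈ 27.214)
√(Z + (2339 + s(16, 38)))/n = √(1176 + (2339 + (20*16 + 32*38)))/(7511/276) = √(1176 + (2339 + (320 + 1216)))*(276/7511) = √(1176 + (2339 + 1536))*(276/7511) = √(1176 + 3875)*(276/7511) = √5051*(276/7511) = 276*√5051/7511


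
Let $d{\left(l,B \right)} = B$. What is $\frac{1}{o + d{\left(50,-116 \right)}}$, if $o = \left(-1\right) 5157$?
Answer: $- \frac{1}{5273} \approx -0.00018965$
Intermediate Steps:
$o = -5157$
$\frac{1}{o + d{\left(50,-116 \right)}} = \frac{1}{-5157 - 116} = \frac{1}{-5273} = - \frac{1}{5273}$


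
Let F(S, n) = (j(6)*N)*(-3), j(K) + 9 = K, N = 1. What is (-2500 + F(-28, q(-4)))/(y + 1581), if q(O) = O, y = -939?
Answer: -2491/642 ≈ -3.8801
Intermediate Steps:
j(K) = -9 + K
F(S, n) = 9 (F(S, n) = ((-9 + 6)*1)*(-3) = -3*1*(-3) = -3*(-3) = 9)
(-2500 + F(-28, q(-4)))/(y + 1581) = (-2500 + 9)/(-939 + 1581) = -2491/642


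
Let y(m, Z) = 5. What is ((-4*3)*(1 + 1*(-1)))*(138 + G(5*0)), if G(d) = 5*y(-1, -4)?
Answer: 0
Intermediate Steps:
G(d) = 25 (G(d) = 5*5 = 25)
((-4*3)*(1 + 1*(-1)))*(138 + G(5*0)) = ((-4*3)*(1 + 1*(-1)))*(138 + 25) = -12*(1 - 1)*163 = -12*0*163 = 0*163 = 0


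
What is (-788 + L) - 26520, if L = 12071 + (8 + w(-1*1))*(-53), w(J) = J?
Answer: -15608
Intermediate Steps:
L = 11700 (L = 12071 + (8 - 1*1)*(-53) = 12071 + (8 - 1)*(-53) = 12071 + 7*(-53) = 12071 - 371 = 11700)
(-788 + L) - 26520 = (-788 + 11700) - 26520 = 10912 - 26520 = -15608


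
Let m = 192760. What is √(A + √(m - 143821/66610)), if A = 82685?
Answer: √(366864423288500 + 66610*√855245741279190)/66610 ≈ 288.31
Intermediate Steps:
√(A + √(m - 143821/66610)) = √(82685 + √(192760 - 143821/66610)) = √(82685 + √(12839599779/66610)) = √(82685 + √855245741279190/66610)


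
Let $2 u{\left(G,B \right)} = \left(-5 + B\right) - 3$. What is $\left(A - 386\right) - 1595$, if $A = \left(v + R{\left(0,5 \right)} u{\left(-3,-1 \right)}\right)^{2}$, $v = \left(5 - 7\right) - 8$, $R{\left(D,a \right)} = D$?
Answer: $-1881$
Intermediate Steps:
$u{\left(G,B \right)} = -4 + \frac{B}{2}$ ($u{\left(G,B \right)} = \frac{\left(-5 + B\right) - 3}{2} = \frac{-8 + B}{2} = -4 + \frac{B}{2}$)
$v = -10$ ($v = -2 - 8 = -10$)
$A = 100$ ($A = \left(-10 + 0 \left(-4 + \frac{1}{2} \left(-1\right)\right)\right)^{2} = \left(-10 + 0 \left(-4 - \frac{1}{2}\right)\right)^{2} = \left(-10 + 0 \left(- \frac{9}{2}\right)\right)^{2} = \left(-10 + 0\right)^{2} = \left(-10\right)^{2} = 100$)
$\left(A - 386\right) - 1595 = \left(100 - 386\right) - 1595 = -286 - 1595 = -1881$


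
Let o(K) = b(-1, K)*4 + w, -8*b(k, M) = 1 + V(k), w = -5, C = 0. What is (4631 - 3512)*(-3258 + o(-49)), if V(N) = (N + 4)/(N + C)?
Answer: -3650178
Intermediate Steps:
V(N) = (4 + N)/N (V(N) = (N + 4)/(N + 0) = (4 + N)/N)
b(k, M) = -⅛ - (4 + k)/(8*k) (b(k, M) = -(1 + (4 + k)/k)/8 = -⅛ - (4 + k)/(8*k))
o(K) = -4 (o(K) = ((¼)*(-2 - 1*(-1))/(-1))*4 - 5 = ((¼)*(-1)*(-2 + 1))*4 - 5 = ((¼)*(-1)*(-1))*4 - 5 = (¼)*4 - 5 = 1 - 5 = -4)
(4631 - 3512)*(-3258 + o(-49)) = (4631 - 3512)*(-3258 - 4) = 1119*(-3262) = -3650178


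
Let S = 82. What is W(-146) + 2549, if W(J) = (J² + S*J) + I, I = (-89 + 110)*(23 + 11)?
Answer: 12607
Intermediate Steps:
I = 714 (I = 21*34 = 714)
W(J) = 714 + J² + 82*J (W(J) = (J² + 82*J) + 714 = 714 + J² + 82*J)
W(-146) + 2549 = (714 + (-146)² + 82*(-146)) + 2549 = (714 + 21316 - 11972) + 2549 = 10058 + 2549 = 12607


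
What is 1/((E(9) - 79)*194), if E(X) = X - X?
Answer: -1/15326 ≈ -6.5249e-5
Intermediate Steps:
E(X) = 0
1/((E(9) - 79)*194) = 1/((0 - 79)*194) = 1/(-79*194) = 1/(-15326) = -1/15326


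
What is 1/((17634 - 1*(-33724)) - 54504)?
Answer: -1/3146 ≈ -0.00031786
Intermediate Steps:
1/((17634 - 1*(-33724)) - 54504) = 1/((17634 + 33724) - 54504) = 1/(51358 - 54504) = 1/(-3146) = -1/3146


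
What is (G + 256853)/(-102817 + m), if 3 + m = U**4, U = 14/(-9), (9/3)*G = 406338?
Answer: -2573873739/674563604 ≈ -3.8156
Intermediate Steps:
G = 135446 (G = (1/3)*406338 = 135446)
U = -14/9 (U = 14*(-1/9) = -14/9 ≈ -1.5556)
m = 18733/6561 (m = -3 + (-14/9)**4 = -3 + 38416/6561 = 18733/6561 ≈ 2.8552)
(G + 256853)/(-102817 + m) = (135446 + 256853)/(-102817 + 18733/6561) = 392299/(-674563604/6561) = 392299*(-6561/674563604) = -2573873739/674563604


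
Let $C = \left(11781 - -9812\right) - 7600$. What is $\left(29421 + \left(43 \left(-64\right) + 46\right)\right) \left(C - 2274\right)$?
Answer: $313073085$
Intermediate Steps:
$C = 13993$ ($C = \left(11781 + 9812\right) - 7600 = 21593 - 7600 = 13993$)
$\left(29421 + \left(43 \left(-64\right) + 46\right)\right) \left(C - 2274\right) = \left(29421 + \left(43 \left(-64\right) + 46\right)\right) \left(13993 - 2274\right) = \left(29421 + \left(-2752 + 46\right)\right) 11719 = \left(29421 - 2706\right) 11719 = 26715 \cdot 11719 = 313073085$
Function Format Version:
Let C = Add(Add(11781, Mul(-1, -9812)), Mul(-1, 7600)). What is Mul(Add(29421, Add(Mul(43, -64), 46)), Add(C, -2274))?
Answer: 313073085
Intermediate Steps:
C = 13993 (C = Add(Add(11781, 9812), -7600) = Add(21593, -7600) = 13993)
Mul(Add(29421, Add(Mul(43, -64), 46)), Add(C, -2274)) = Mul(Add(29421, Add(Mul(43, -64), 46)), Add(13993, -2274)) = Mul(Add(29421, Add(-2752, 46)), 11719) = Mul(Add(29421, -2706), 11719) = Mul(26715, 11719) = 313073085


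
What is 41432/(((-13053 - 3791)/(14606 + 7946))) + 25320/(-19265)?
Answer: -900057526952/16224983 ≈ -55474.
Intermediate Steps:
41432/(((-13053 - 3791)/(14606 + 7946))) + 25320/(-19265) = 41432/((-16844/22552)) + 25320*(-1/19265) = 41432/((-16844*1/22552)) - 5064/3853 = 41432/(-4211/5638) - 5064/3853 = 41432*(-5638/4211) - 5064/3853 = -233593616/4211 - 5064/3853 = -900057526952/16224983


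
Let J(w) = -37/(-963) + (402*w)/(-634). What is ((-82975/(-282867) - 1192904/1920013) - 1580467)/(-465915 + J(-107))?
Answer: 17468928463627597347210/5149014979979414605243 ≈ 3.3927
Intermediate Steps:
J(w) = 37/963 - 201*w/317 (J(w) = -37*(-1/963) + (402*w)*(-1/634) = 37/963 - 201*w/317)
((-82975/(-282867) - 1192904/1920013) - 1580467)/(-465915 + J(-107)) = ((-82975/(-282867) - 1192904/1920013) - 1580467)/(-465915 + (37/963 - 201/317*(-107))) = ((-82975*(-1/282867) - 1192904*1/1920013) - 1580467)/(-465915 + (37/963 + 21507/317)) = ((82975/282867 - 1192904/1920013) - 1580467)/(-465915 + 20722970/305271) = (-178120097093/543108317271 - 1580467)/(-142209614995/305271) = -858364950992442650/543108317271*(-305271/142209614995) = 17468928463627597347210/5149014979979414605243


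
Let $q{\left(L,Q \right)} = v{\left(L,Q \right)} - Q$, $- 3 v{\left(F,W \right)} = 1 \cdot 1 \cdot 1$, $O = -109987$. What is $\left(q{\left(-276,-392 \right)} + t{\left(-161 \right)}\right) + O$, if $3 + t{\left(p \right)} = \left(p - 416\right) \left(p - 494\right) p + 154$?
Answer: $- \frac{182870938}{3} \approx -6.0957 \cdot 10^{7}$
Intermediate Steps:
$t{\left(p \right)} = 151 + p \left(-494 + p\right) \left(-416 + p\right)$ ($t{\left(p \right)} = -3 + \left(\left(p - 416\right) \left(p - 494\right) p + 154\right) = -3 + \left(\left(-416 + p\right) \left(-494 + p\right) p + 154\right) = -3 + \left(\left(-494 + p\right) \left(-416 + p\right) p + 154\right) = -3 + \left(p \left(-494 + p\right) \left(-416 + p\right) + 154\right) = -3 + \left(154 + p \left(-494 + p\right) \left(-416 + p\right)\right) = 151 + p \left(-494 + p\right) \left(-416 + p\right)$)
$v{\left(F,W \right)} = - \frac{1}{3}$ ($v{\left(F,W \right)} = - \frac{1 \cdot 1 \cdot 1}{3} = - \frac{1 \cdot 1}{3} = \left(- \frac{1}{3}\right) 1 = - \frac{1}{3}$)
$q{\left(L,Q \right)} = - \frac{1}{3} - Q$
$\left(q{\left(-276,-392 \right)} + t{\left(-161 \right)}\right) + O = \left(\left(- \frac{1}{3} - -392\right) + \left(151 + \left(-161\right)^{3} - 910 \left(-161\right)^{2} + 205504 \left(-161\right)\right)\right) - 109987 = \left(\left(- \frac{1}{3} + 392\right) - 60847384\right) - 109987 = \left(\frac{1175}{3} - 60847384\right) - 109987 = - \frac{182540977}{3} - 109987 = - \frac{182870938}{3}$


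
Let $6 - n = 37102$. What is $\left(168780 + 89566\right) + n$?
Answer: $221250$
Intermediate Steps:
$n = -37096$ ($n = 6 - 37102 = -37096$)
$\left(168780 + 89566\right) + n = \left(168780 + 89566\right) - 37096 = 258346 - 37096 = 221250$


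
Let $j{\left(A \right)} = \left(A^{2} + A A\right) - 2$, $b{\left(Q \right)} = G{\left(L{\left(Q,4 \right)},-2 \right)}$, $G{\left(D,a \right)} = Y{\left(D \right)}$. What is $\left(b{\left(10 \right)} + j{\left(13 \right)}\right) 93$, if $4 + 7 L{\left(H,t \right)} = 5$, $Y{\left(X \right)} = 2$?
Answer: $31434$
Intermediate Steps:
$L{\left(H,t \right)} = \frac{1}{7}$ ($L{\left(H,t \right)} = - \frac{4}{7} + \frac{1}{7} \cdot 5 = - \frac{4}{7} + \frac{5}{7} = \frac{1}{7}$)
$G{\left(D,a \right)} = 2$
$b{\left(Q \right)} = 2$
$j{\left(A \right)} = -2 + 2 A^{2}$ ($j{\left(A \right)} = \left(A^{2} + A^{2}\right) - 2 = 2 A^{2} - 2 = -2 + 2 A^{2}$)
$\left(b{\left(10 \right)} + j{\left(13 \right)}\right) 93 = \left(2 - \left(2 - 2 \cdot 13^{2}\right)\right) 93 = \left(2 + \left(-2 + 2 \cdot 169\right)\right) 93 = \left(2 + \left(-2 + 338\right)\right) 93 = \left(2 + 336\right) 93 = 338 \cdot 93 = 31434$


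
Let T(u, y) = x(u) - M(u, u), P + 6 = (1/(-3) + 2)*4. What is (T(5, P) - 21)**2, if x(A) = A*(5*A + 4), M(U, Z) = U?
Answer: 14161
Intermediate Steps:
P = 2/3 (P = -6 + (1/(-3) + 2)*4 = -6 + (-1/3 + 2)*4 = -6 + (5/3)*4 = -6 + 20/3 = 2/3 ≈ 0.66667)
x(A) = A*(4 + 5*A)
T(u, y) = -u + u*(4 + 5*u) (T(u, y) = u*(4 + 5*u) - u = -u + u*(4 + 5*u))
(T(5, P) - 21)**2 = (5*(3 + 5*5) - 21)**2 = (5*(3 + 25) - 21)**2 = (5*28 - 21)**2 = (140 - 21)**2 = 119**2 = 14161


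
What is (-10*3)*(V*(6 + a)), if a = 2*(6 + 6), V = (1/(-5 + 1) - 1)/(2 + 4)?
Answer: 375/2 ≈ 187.50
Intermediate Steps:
V = -5/24 (V = (1/(-4) - 1)/6 = (-¼ - 1)*(⅙) = -5/4*⅙ = -5/24 ≈ -0.20833)
a = 24 (a = 2*12 = 24)
(-10*3)*(V*(6 + a)) = (-10*3)*(-5*(6 + 24)/24) = -(-25)*30/4 = -30*(-25/4) = 375/2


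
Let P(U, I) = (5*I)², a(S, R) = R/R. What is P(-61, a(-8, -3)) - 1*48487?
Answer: -48462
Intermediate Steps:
a(S, R) = 1
P(U, I) = 25*I²
P(-61, a(-8, -3)) - 1*48487 = 25*1² - 1*48487 = 25*1 - 48487 = 25 - 48487 = -48462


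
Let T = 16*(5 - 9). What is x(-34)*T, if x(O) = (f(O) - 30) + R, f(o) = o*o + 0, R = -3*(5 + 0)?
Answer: -71104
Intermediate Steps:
R = -15 (R = -3*5 = -15)
f(o) = o² (f(o) = o² + 0 = o²)
x(O) = -45 + O² (x(O) = (O² - 30) - 15 = (-30 + O²) - 15 = -45 + O²)
T = -64 (T = 16*(-4) = -64)
x(-34)*T = (-45 + (-34)²)*(-64) = (-45 + 1156)*(-64) = 1111*(-64) = -71104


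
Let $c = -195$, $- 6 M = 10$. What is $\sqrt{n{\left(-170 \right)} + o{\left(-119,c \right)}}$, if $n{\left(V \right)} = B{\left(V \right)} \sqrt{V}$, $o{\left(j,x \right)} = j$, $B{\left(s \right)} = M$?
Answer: $\frac{\sqrt{-1071 - 15 i \sqrt{170}}}{3} \approx 0.99193 - 10.954 i$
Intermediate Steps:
$M = - \frac{5}{3}$ ($M = \left(- \frac{1}{6}\right) 10 = - \frac{5}{3} \approx -1.6667$)
$B{\left(s \right)} = - \frac{5}{3}$
$n{\left(V \right)} = - \frac{5 \sqrt{V}}{3}$
$\sqrt{n{\left(-170 \right)} + o{\left(-119,c \right)}} = \sqrt{- \frac{5 \sqrt{-170}}{3} - 119} = \sqrt{- \frac{5 i \sqrt{170}}{3} - 119} = \sqrt{-119 - \frac{5 i \sqrt{170}}{3}}$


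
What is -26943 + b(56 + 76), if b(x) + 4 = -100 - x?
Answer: -27179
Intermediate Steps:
b(x) = -104 - x (b(x) = -4 + (-100 - x) = -104 - x)
-26943 + b(56 + 76) = -26943 + (-104 - (56 + 76)) = -26943 + (-104 - 1*132) = -26943 + (-104 - 132) = -26943 - 236 = -27179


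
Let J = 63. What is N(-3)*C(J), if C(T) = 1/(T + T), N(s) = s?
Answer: -1/42 ≈ -0.023810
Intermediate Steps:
C(T) = 1/(2*T)
N(-3)*C(J) = -3/(2*63) = -3*1/126 = -1/42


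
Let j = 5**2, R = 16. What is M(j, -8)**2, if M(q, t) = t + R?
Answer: 64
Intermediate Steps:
j = 25
M(q, t) = 16 + t (M(q, t) = t + 16 = 16 + t)
M(j, -8)**2 = (16 - 8)**2 = 8**2 = 64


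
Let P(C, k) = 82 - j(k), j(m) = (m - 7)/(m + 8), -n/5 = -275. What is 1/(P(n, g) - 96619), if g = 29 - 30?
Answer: -7/675751 ≈ -1.0359e-5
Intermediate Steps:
n = 1375 (n = -5*(-275) = 1375)
g = -1
j(m) = (-7 + m)/(8 + m)
P(C, k) = 82 - (-7 + k)/(8 + k)
1/(P(n, g) - 96619) = 1/(3*(221 + 27*(-1))/(8 - 1) - 96619) = 1/(3*(221 - 27)/7 - 96619) = 1/(3*(⅐)*194 - 96619) = 1/(582/7 - 96619) = 1/(-675751/7) = -7/675751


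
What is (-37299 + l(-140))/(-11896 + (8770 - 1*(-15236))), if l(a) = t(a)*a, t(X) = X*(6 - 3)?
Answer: 21501/12110 ≈ 1.7755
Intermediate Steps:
t(X) = 3*X (t(X) = X*3 = 3*X)
l(a) = 3*a² (l(a) = (3*a)*a = 3*a²)
(-37299 + l(-140))/(-11896 + (8770 - 1*(-15236))) = (-37299 + 3*(-140)²)/(-11896 + (8770 - 1*(-15236))) = (-37299 + 3*19600)/(-11896 + (8770 + 15236)) = (-37299 + 58800)/(-11896 + 24006) = 21501/12110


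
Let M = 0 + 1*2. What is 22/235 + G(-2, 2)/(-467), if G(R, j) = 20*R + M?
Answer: 19204/109745 ≈ 0.17499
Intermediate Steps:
M = 2 (M = 0 + 2 = 2)
G(R, j) = 2 + 20*R (G(R, j) = 20*R + 2 = 2 + 20*R)
22/235 + G(-2, 2)/(-467) = 22/235 + (2 + 20*(-2))/(-467) = 22*(1/235) + (2 - 40)*(-1/467) = 22/235 - 38*(-1/467) = 22/235 + 38/467 = 19204/109745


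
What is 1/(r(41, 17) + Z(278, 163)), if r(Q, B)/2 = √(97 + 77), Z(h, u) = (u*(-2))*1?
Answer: -163/52790 - √174/52790 ≈ -0.0033376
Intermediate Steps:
Z(h, u) = -2*u (Z(h, u) = -2*u*1 = -2*u)
r(Q, B) = 2*√174 (r(Q, B) = 2*√(97 + 77) = 2*√174)
1/(r(41, 17) + Z(278, 163)) = 1/(2*√174 - 2*163) = 1/(2*√174 - 326) = 1/(-326 + 2*√174)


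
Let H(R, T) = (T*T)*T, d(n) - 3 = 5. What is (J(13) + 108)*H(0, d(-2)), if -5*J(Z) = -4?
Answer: 278528/5 ≈ 55706.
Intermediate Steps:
d(n) = 8 (d(n) = 3 + 5 = 8)
H(R, T) = T³ (H(R, T) = T²*T = T³)
J(Z) = ⅘ (J(Z) = -⅕*(-4) = ⅘)
(J(13) + 108)*H(0, d(-2)) = (⅘ + 108)*8³ = (544/5)*512 = 278528/5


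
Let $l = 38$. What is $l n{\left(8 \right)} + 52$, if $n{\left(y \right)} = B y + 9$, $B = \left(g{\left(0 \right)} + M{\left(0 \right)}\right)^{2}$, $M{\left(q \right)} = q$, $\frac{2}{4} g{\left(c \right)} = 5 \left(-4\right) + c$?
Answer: $486794$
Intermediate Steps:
$g{\left(c \right)} = -40 + 2 c$ ($g{\left(c \right)} = 2 \left(5 \left(-4\right) + c\right) = 2 \left(-20 + c\right) = -40 + 2 c$)
$B = 1600$ ($B = \left(\left(-40 + 2 \cdot 0\right) + 0\right)^{2} = \left(\left(-40 + 0\right) + 0\right)^{2} = \left(-40 + 0\right)^{2} = \left(-40\right)^{2} = 1600$)
$n{\left(y \right)} = 9 + 1600 y$ ($n{\left(y \right)} = 1600 y + 9 = 9 + 1600 y$)
$l n{\left(8 \right)} + 52 = 38 \left(9 + 1600 \cdot 8\right) + 52 = 38 \left(9 + 12800\right) + 52 = 38 \cdot 12809 + 52 = 486742 + 52 = 486794$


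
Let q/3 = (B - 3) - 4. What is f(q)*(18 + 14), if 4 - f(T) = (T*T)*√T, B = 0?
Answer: 128 - 14112*I*√21 ≈ 128.0 - 64669.0*I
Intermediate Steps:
q = -21 (q = 3*((0 - 3) - 4) = 3*(-3 - 4) = 3*(-7) = -21)
f(T) = 4 - T^(5/2) (f(T) = 4 - T*T*√T = 4 - T²*√T = 4 - T^(5/2))
f(q)*(18 + 14) = (4 - (-21)^(5/2))*(18 + 14) = (4 - 441*I*√21)*32 = 128 - 14112*I*√21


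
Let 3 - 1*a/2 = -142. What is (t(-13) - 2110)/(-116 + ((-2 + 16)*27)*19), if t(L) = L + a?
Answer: -1833/7066 ≈ -0.25941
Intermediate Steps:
a = 290 (a = 6 - 2*(-142) = 6 + 284 = 290)
t(L) = 290 + L (t(L) = L + 290 = 290 + L)
(t(-13) - 2110)/(-116 + ((-2 + 16)*27)*19) = ((290 - 13) - 2110)/(-116 + ((-2 + 16)*27)*19) = (277 - 2110)/(-116 + (14*27)*19) = -1833/(-116 + 378*19) = -1833/(-116 + 7182) = -1833/7066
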